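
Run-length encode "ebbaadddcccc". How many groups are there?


Input: ebbaadddcccc
Scanning for consecutive runs:
  Group 1: 'e' x 1 (positions 0-0)
  Group 2: 'b' x 2 (positions 1-2)
  Group 3: 'a' x 2 (positions 3-4)
  Group 4: 'd' x 3 (positions 5-7)
  Group 5: 'c' x 4 (positions 8-11)
Total groups: 5

5


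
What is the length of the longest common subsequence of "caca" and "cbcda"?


LCS of "caca" and "cbcda"
DP table:
           c    b    c    d    a
      0    0    0    0    0    0
  c   0    1    1    1    1    1
  a   0    1    1    1    1    2
  c   0    1    1    2    2    2
  a   0    1    1    2    2    3
LCS length = dp[4][5] = 3

3


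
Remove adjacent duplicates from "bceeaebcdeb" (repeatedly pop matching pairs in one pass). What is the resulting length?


Input: bceeaebcdeb
Stack-based adjacent duplicate removal:
  Read 'b': push. Stack: b
  Read 'c': push. Stack: bc
  Read 'e': push. Stack: bce
  Read 'e': matches stack top 'e' => pop. Stack: bc
  Read 'a': push. Stack: bca
  Read 'e': push. Stack: bcae
  Read 'b': push. Stack: bcaeb
  Read 'c': push. Stack: bcaebc
  Read 'd': push. Stack: bcaebcd
  Read 'e': push. Stack: bcaebcde
  Read 'b': push. Stack: bcaebcdeb
Final stack: "bcaebcdeb" (length 9)

9


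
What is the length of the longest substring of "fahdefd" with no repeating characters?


Input: "fahdefd"
Sliding window (track last position of each char):
  Position 0 ('f'): window [0,0] length 1 -- new best
  Position 1 ('a'): window [0,1] length 2 -- new best
  Position 2 ('h'): window [0,2] length 3 -- new best
  Position 3 ('d'): window [0,3] length 4 -- new best
  Position 4 ('e'): window [0,4] length 5 -- new best
  Position 5 ('f'): repeat (last at 0), move window start to 1
  Position 5 ('f'): window [1,5] length 5
  Position 6 ('d'): repeat (last at 3), move window start to 4
  Position 6 ('d'): window [4,6] length 3
Longest substring with no repeats: "fahde" with length 5

5


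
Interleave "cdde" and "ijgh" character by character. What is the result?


Interleaving "cdde" and "ijgh":
  Position 0: 'c' from first, 'i' from second => "ci"
  Position 1: 'd' from first, 'j' from second => "dj"
  Position 2: 'd' from first, 'g' from second => "dg"
  Position 3: 'e' from first, 'h' from second => "eh"
Result: cidjdgeh

cidjdgeh


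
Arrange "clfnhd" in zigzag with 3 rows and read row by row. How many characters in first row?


Zigzag "clfnhd" into 3 rows:
Placing characters:
  'c' => row 0
  'l' => row 1
  'f' => row 2
  'n' => row 1
  'h' => row 0
  'd' => row 1
Rows:
  Row 0: "ch"
  Row 1: "lnd"
  Row 2: "f"
First row length: 2

2


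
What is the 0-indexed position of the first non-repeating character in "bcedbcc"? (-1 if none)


Input: bcedbcc
Character frequencies:
  'b': 2
  'c': 3
  'd': 1
  'e': 1
Scanning left to right for freq == 1:
  Position 0 ('b'): freq=2, skip
  Position 1 ('c'): freq=3, skip
  Position 2 ('e'): unique! => answer = 2

2


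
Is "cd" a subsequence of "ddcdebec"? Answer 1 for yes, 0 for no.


Check if "cd" is a subsequence of "ddcdebec"
Greedy scan:
  Position 0 ('d'): no match needed
  Position 1 ('d'): no match needed
  Position 2 ('c'): matches sub[0] = 'c'
  Position 3 ('d'): matches sub[1] = 'd'
  Position 4 ('e'): no match needed
  Position 5 ('b'): no match needed
  Position 6 ('e'): no match needed
  Position 7 ('c'): no match needed
All 2 characters matched => is a subsequence

1


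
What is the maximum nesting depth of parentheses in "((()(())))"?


Input: "((()(())))"
Tracking depth:
  Position 0 '(': depth becomes 1
  Position 1 '(': depth becomes 2
  Position 2 '(': depth becomes 3
  Position 3 ')': depth becomes 2
  Position 4 '(': depth becomes 3
  Position 5 '(': depth becomes 4
  Position 6 ')': depth becomes 3
  Position 7 ')': depth becomes 2
  Position 8 ')': depth becomes 1
  Position 9 ')': depth becomes 0
Maximum depth reached: 4

4


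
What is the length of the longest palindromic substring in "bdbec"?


Input: "bdbec"
Checking substrings for palindromes:
  [0:3] "bdb" (len 3) => palindrome
Longest palindromic substring: "bdb" with length 3

3


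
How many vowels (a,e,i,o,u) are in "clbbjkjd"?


Input: clbbjkjd
Checking each character:
  'c' at position 0: consonant
  'l' at position 1: consonant
  'b' at position 2: consonant
  'b' at position 3: consonant
  'j' at position 4: consonant
  'k' at position 5: consonant
  'j' at position 6: consonant
  'd' at position 7: consonant
Total vowels: 0

0


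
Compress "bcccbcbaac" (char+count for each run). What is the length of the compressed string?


Input: bcccbcbaac
Runs:
  'b' x 1 => "b1"
  'c' x 3 => "c3"
  'b' x 1 => "b1"
  'c' x 1 => "c1"
  'b' x 1 => "b1"
  'a' x 2 => "a2"
  'c' x 1 => "c1"
Compressed: "b1c3b1c1b1a2c1"
Compressed length: 14

14


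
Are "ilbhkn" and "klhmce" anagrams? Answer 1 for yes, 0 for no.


Strings: "ilbhkn", "klhmce"
Sorted first:  bhikln
Sorted second: cehklm
Differ at position 0: 'b' vs 'c' => not anagrams

0


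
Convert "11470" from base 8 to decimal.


Input: "11470" in base 8
Positional expansion:
  Digit '1' (value 1) x 8^4 = 4096
  Digit '1' (value 1) x 8^3 = 512
  Digit '4' (value 4) x 8^2 = 256
  Digit '7' (value 7) x 8^1 = 56
  Digit '0' (value 0) x 8^0 = 0
Sum = 4920

4920


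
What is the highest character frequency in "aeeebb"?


Input: aeeebb
Character counts:
  'a': 1
  'b': 2
  'e': 3
Maximum frequency: 3

3


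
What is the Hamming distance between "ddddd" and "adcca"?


Comparing "ddddd" and "adcca" position by position:
  Position 0: 'd' vs 'a' => differ
  Position 1: 'd' vs 'd' => same
  Position 2: 'd' vs 'c' => differ
  Position 3: 'd' vs 'c' => differ
  Position 4: 'd' vs 'a' => differ
Total differences (Hamming distance): 4

4


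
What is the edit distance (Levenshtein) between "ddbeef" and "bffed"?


Computing edit distance: "ddbeef" -> "bffed"
DP table:
           b    f    f    e    d
      0    1    2    3    4    5
  d   1    1    2    3    4    4
  d   2    2    2    3    4    4
  b   3    2    3    3    4    5
  e   4    3    3    4    3    4
  e   5    4    4    4    4    4
  f   6    5    4    4    5    5
Edit distance = dp[6][5] = 5

5


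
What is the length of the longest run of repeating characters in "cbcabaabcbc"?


Input: "cbcabaabcbc"
Scanning for longest run:
  Position 1 ('b'): new char, reset run to 1
  Position 2 ('c'): new char, reset run to 1
  Position 3 ('a'): new char, reset run to 1
  Position 4 ('b'): new char, reset run to 1
  Position 5 ('a'): new char, reset run to 1
  Position 6 ('a'): continues run of 'a', length=2
  Position 7 ('b'): new char, reset run to 1
  Position 8 ('c'): new char, reset run to 1
  Position 9 ('b'): new char, reset run to 1
  Position 10 ('c'): new char, reset run to 1
Longest run: 'a' with length 2

2


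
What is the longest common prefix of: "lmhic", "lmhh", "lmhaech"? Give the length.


Words: lmhic, lmhh, lmhaech
  Position 0: all 'l' => match
  Position 1: all 'm' => match
  Position 2: all 'h' => match
  Position 3: ('i', 'h', 'a') => mismatch, stop
LCP = "lmh" (length 3)

3


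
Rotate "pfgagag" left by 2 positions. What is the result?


Input: "pfgagag", rotate left by 2
First 2 characters: "pf"
Remaining characters: "gagag"
Concatenate remaining + first: "gagag" + "pf" = "gagagpf"

gagagpf


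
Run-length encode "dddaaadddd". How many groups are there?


Input: dddaaadddd
Scanning for consecutive runs:
  Group 1: 'd' x 3 (positions 0-2)
  Group 2: 'a' x 3 (positions 3-5)
  Group 3: 'd' x 4 (positions 6-9)
Total groups: 3

3


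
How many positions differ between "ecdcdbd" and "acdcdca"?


Comparing "ecdcdbd" and "acdcdca" position by position:
  Position 0: 'e' vs 'a' => DIFFER
  Position 1: 'c' vs 'c' => same
  Position 2: 'd' vs 'd' => same
  Position 3: 'c' vs 'c' => same
  Position 4: 'd' vs 'd' => same
  Position 5: 'b' vs 'c' => DIFFER
  Position 6: 'd' vs 'a' => DIFFER
Positions that differ: 3

3


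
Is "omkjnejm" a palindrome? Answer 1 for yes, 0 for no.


Input: omkjnejm
Reversed: mjenjkmo
  Compare pos 0 ('o') with pos 7 ('m'): MISMATCH
  Compare pos 1 ('m') with pos 6 ('j'): MISMATCH
  Compare pos 2 ('k') with pos 5 ('e'): MISMATCH
  Compare pos 3 ('j') with pos 4 ('n'): MISMATCH
Result: not a palindrome

0


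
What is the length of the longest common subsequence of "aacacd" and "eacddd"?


LCS of "aacacd" and "eacddd"
DP table:
           e    a    c    d    d    d
      0    0    0    0    0    0    0
  a   0    0    1    1    1    1    1
  a   0    0    1    1    1    1    1
  c   0    0    1    2    2    2    2
  a   0    0    1    2    2    2    2
  c   0    0    1    2    2    2    2
  d   0    0    1    2    3    3    3
LCS length = dp[6][6] = 3

3


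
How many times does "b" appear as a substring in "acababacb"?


Searching for "b" in "acababacb"
Scanning each position:
  Position 0: "a" => no
  Position 1: "c" => no
  Position 2: "a" => no
  Position 3: "b" => MATCH
  Position 4: "a" => no
  Position 5: "b" => MATCH
  Position 6: "a" => no
  Position 7: "c" => no
  Position 8: "b" => MATCH
Total occurrences: 3

3


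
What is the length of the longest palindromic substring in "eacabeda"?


Input: "eacabeda"
Checking substrings for palindromes:
  [1:4] "aca" (len 3) => palindrome
Longest palindromic substring: "aca" with length 3

3


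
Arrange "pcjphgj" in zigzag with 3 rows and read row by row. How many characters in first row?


Zigzag "pcjphgj" into 3 rows:
Placing characters:
  'p' => row 0
  'c' => row 1
  'j' => row 2
  'p' => row 1
  'h' => row 0
  'g' => row 1
  'j' => row 2
Rows:
  Row 0: "ph"
  Row 1: "cpg"
  Row 2: "jj"
First row length: 2

2


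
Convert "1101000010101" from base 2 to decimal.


Input: "1101000010101" in base 2
Positional expansion:
  Digit '1' (value 1) x 2^12 = 4096
  Digit '1' (value 1) x 2^11 = 2048
  Digit '0' (value 0) x 2^10 = 0
  Digit '1' (value 1) x 2^9 = 512
  Digit '0' (value 0) x 2^8 = 0
  Digit '0' (value 0) x 2^7 = 0
  Digit '0' (value 0) x 2^6 = 0
  Digit '0' (value 0) x 2^5 = 0
  Digit '1' (value 1) x 2^4 = 16
  Digit '0' (value 0) x 2^3 = 0
  Digit '1' (value 1) x 2^2 = 4
  Digit '0' (value 0) x 2^1 = 0
  Digit '1' (value 1) x 2^0 = 1
Sum = 6677

6677


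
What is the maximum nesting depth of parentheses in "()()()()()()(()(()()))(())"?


Input: "()()()()()()(()(()()))(())"
Tracking depth:
  Position 0 '(': depth becomes 1
  Position 1 ')': depth becomes 0
  Position 2 '(': depth becomes 1
  Position 3 ')': depth becomes 0
  Position 4 '(': depth becomes 1
  Position 5 ')': depth becomes 0
  Position 6 '(': depth becomes 1
  Position 7 ')': depth becomes 0
  Position 8 '(': depth becomes 1
  Position 9 ')': depth becomes 0
  Position 10 '(': depth becomes 1
  Position 11 ')': depth becomes 0
  Position 12 '(': depth becomes 1
  Position 13 '(': depth becomes 2
  Position 14 ')': depth becomes 1
  Position 15 '(': depth becomes 2
  Position 16 '(': depth becomes 3
  Position 17 ')': depth becomes 2
  Position 18 '(': depth becomes 3
  Position 19 ')': depth becomes 2
  Position 20 ')': depth becomes 1
  Position 21 ')': depth becomes 0
  Position 22 '(': depth becomes 1
  Position 23 '(': depth becomes 2
  Position 24 ')': depth becomes 1
  Position 25 ')': depth becomes 0
Maximum depth reached: 3

3


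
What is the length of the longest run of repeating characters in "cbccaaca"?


Input: "cbccaaca"
Scanning for longest run:
  Position 1 ('b'): new char, reset run to 1
  Position 2 ('c'): new char, reset run to 1
  Position 3 ('c'): continues run of 'c', length=2
  Position 4 ('a'): new char, reset run to 1
  Position 5 ('a'): continues run of 'a', length=2
  Position 6 ('c'): new char, reset run to 1
  Position 7 ('a'): new char, reset run to 1
Longest run: 'c' with length 2

2


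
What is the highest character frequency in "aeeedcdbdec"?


Input: aeeedcdbdec
Character counts:
  'a': 1
  'b': 1
  'c': 2
  'd': 3
  'e': 4
Maximum frequency: 4

4


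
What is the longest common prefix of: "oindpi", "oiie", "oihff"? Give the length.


Words: oindpi, oiie, oihff
  Position 0: all 'o' => match
  Position 1: all 'i' => match
  Position 2: ('n', 'i', 'h') => mismatch, stop
LCP = "oi" (length 2)

2


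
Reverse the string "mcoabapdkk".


Input: mcoabapdkk
Reading characters right to left:
  Position 9: 'k'
  Position 8: 'k'
  Position 7: 'd'
  Position 6: 'p'
  Position 5: 'a'
  Position 4: 'b'
  Position 3: 'a'
  Position 2: 'o'
  Position 1: 'c'
  Position 0: 'm'
Reversed: kkdpabaocm

kkdpabaocm


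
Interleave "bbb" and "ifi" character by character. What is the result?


Interleaving "bbb" and "ifi":
  Position 0: 'b' from first, 'i' from second => "bi"
  Position 1: 'b' from first, 'f' from second => "bf"
  Position 2: 'b' from first, 'i' from second => "bi"
Result: bibfbi

bibfbi


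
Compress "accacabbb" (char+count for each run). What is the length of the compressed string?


Input: accacabbb
Runs:
  'a' x 1 => "a1"
  'c' x 2 => "c2"
  'a' x 1 => "a1"
  'c' x 1 => "c1"
  'a' x 1 => "a1"
  'b' x 3 => "b3"
Compressed: "a1c2a1c1a1b3"
Compressed length: 12

12


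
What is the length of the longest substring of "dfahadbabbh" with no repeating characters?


Input: "dfahadbabbh"
Sliding window (track last position of each char):
  Position 0 ('d'): window [0,0] length 1 -- new best
  Position 1 ('f'): window [0,1] length 2 -- new best
  Position 2 ('a'): window [0,2] length 3 -- new best
  Position 3 ('h'): window [0,3] length 4 -- new best
  Position 4 ('a'): repeat (last at 2), move window start to 3
  Position 4 ('a'): window [3,4] length 2
  Position 5 ('d'): window [3,5] length 3
  Position 6 ('b'): window [3,6] length 4
  Position 7 ('a'): repeat (last at 4), move window start to 5
  Position 7 ('a'): window [5,7] length 3
  Position 8 ('b'): repeat (last at 6), move window start to 7
  Position 8 ('b'): window [7,8] length 2
  Position 9 ('b'): repeat (last at 8), move window start to 9
  Position 9 ('b'): window [9,9] length 1
  Position 10 ('h'): window [9,10] length 2
Longest substring with no repeats: "dfah" with length 4

4


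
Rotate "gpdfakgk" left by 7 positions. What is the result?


Input: "gpdfakgk", rotate left by 7
First 7 characters: "gpdfakg"
Remaining characters: "k"
Concatenate remaining + first: "k" + "gpdfakg" = "kgpdfakg"

kgpdfakg


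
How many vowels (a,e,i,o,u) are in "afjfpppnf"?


Input: afjfpppnf
Checking each character:
  'a' at position 0: vowel (running total: 1)
  'f' at position 1: consonant
  'j' at position 2: consonant
  'f' at position 3: consonant
  'p' at position 4: consonant
  'p' at position 5: consonant
  'p' at position 6: consonant
  'n' at position 7: consonant
  'f' at position 8: consonant
Total vowels: 1

1


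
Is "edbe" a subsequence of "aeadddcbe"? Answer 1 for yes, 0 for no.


Check if "edbe" is a subsequence of "aeadddcbe"
Greedy scan:
  Position 0 ('a'): no match needed
  Position 1 ('e'): matches sub[0] = 'e'
  Position 2 ('a'): no match needed
  Position 3 ('d'): matches sub[1] = 'd'
  Position 4 ('d'): no match needed
  Position 5 ('d'): no match needed
  Position 6 ('c'): no match needed
  Position 7 ('b'): matches sub[2] = 'b'
  Position 8 ('e'): matches sub[3] = 'e'
All 4 characters matched => is a subsequence

1


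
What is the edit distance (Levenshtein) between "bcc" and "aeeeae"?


Computing edit distance: "bcc" -> "aeeeae"
DP table:
           a    e    e    e    a    e
      0    1    2    3    4    5    6
  b   1    1    2    3    4    5    6
  c   2    2    2    3    4    5    6
  c   3    3    3    3    4    5    6
Edit distance = dp[3][6] = 6

6


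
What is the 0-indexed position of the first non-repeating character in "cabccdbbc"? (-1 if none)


Input: cabccdbbc
Character frequencies:
  'a': 1
  'b': 3
  'c': 4
  'd': 1
Scanning left to right for freq == 1:
  Position 0 ('c'): freq=4, skip
  Position 1 ('a'): unique! => answer = 1

1


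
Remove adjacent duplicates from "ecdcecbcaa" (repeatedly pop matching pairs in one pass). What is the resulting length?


Input: ecdcecbcaa
Stack-based adjacent duplicate removal:
  Read 'e': push. Stack: e
  Read 'c': push. Stack: ec
  Read 'd': push. Stack: ecd
  Read 'c': push. Stack: ecdc
  Read 'e': push. Stack: ecdce
  Read 'c': push. Stack: ecdcec
  Read 'b': push. Stack: ecdcecb
  Read 'c': push. Stack: ecdcecbc
  Read 'a': push. Stack: ecdcecbca
  Read 'a': matches stack top 'a' => pop. Stack: ecdcecbc
Final stack: "ecdcecbc" (length 8)

8


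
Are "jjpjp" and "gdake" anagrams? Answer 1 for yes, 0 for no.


Strings: "jjpjp", "gdake"
Sorted first:  jjjpp
Sorted second: adegk
Differ at position 0: 'j' vs 'a' => not anagrams

0


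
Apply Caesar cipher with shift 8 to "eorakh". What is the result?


Caesar cipher: shift "eorakh" by 8
  'e' (pos 4) + 8 = pos 12 = 'm'
  'o' (pos 14) + 8 = pos 22 = 'w'
  'r' (pos 17) + 8 = pos 25 = 'z'
  'a' (pos 0) + 8 = pos 8 = 'i'
  'k' (pos 10) + 8 = pos 18 = 's'
  'h' (pos 7) + 8 = pos 15 = 'p'
Result: mwzisp

mwzisp


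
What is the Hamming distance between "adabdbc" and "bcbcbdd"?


Comparing "adabdbc" and "bcbcbdd" position by position:
  Position 0: 'a' vs 'b' => differ
  Position 1: 'd' vs 'c' => differ
  Position 2: 'a' vs 'b' => differ
  Position 3: 'b' vs 'c' => differ
  Position 4: 'd' vs 'b' => differ
  Position 5: 'b' vs 'd' => differ
  Position 6: 'c' vs 'd' => differ
Total differences (Hamming distance): 7

7


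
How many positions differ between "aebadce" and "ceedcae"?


Comparing "aebadce" and "ceedcae" position by position:
  Position 0: 'a' vs 'c' => DIFFER
  Position 1: 'e' vs 'e' => same
  Position 2: 'b' vs 'e' => DIFFER
  Position 3: 'a' vs 'd' => DIFFER
  Position 4: 'd' vs 'c' => DIFFER
  Position 5: 'c' vs 'a' => DIFFER
  Position 6: 'e' vs 'e' => same
Positions that differ: 5

5


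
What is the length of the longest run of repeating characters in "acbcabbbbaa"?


Input: "acbcabbbbaa"
Scanning for longest run:
  Position 1 ('c'): new char, reset run to 1
  Position 2 ('b'): new char, reset run to 1
  Position 3 ('c'): new char, reset run to 1
  Position 4 ('a'): new char, reset run to 1
  Position 5 ('b'): new char, reset run to 1
  Position 6 ('b'): continues run of 'b', length=2
  Position 7 ('b'): continues run of 'b', length=3
  Position 8 ('b'): continues run of 'b', length=4
  Position 9 ('a'): new char, reset run to 1
  Position 10 ('a'): continues run of 'a', length=2
Longest run: 'b' with length 4

4


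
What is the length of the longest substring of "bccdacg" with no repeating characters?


Input: "bccdacg"
Sliding window (track last position of each char):
  Position 0 ('b'): window [0,0] length 1 -- new best
  Position 1 ('c'): window [0,1] length 2 -- new best
  Position 2 ('c'): repeat (last at 1), move window start to 2
  Position 2 ('c'): window [2,2] length 1
  Position 3 ('d'): window [2,3] length 2
  Position 4 ('a'): window [2,4] length 3 -- new best
  Position 5 ('c'): repeat (last at 2), move window start to 3
  Position 5 ('c'): window [3,5] length 3
  Position 6 ('g'): window [3,6] length 4 -- new best
Longest substring with no repeats: "dacg" with length 4

4


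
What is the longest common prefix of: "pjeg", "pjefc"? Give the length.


Words: pjeg, pjefc
  Position 0: all 'p' => match
  Position 1: all 'j' => match
  Position 2: all 'e' => match
  Position 3: ('g', 'f') => mismatch, stop
LCP = "pje" (length 3)

3


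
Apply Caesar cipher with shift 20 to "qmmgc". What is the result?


Caesar cipher: shift "qmmgc" by 20
  'q' (pos 16) + 20 = pos 10 = 'k'
  'm' (pos 12) + 20 = pos 6 = 'g'
  'm' (pos 12) + 20 = pos 6 = 'g'
  'g' (pos 6) + 20 = pos 0 = 'a'
  'c' (pos 2) + 20 = pos 22 = 'w'
Result: kggaw

kggaw


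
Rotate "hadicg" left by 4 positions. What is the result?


Input: "hadicg", rotate left by 4
First 4 characters: "hadi"
Remaining characters: "cg"
Concatenate remaining + first: "cg" + "hadi" = "cghadi"

cghadi


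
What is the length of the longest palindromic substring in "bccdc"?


Input: "bccdc"
Checking substrings for palindromes:
  [2:5] "cdc" (len 3) => palindrome
  [1:3] "cc" (len 2) => palindrome
Longest palindromic substring: "cdc" with length 3

3


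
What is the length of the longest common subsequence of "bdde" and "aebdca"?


LCS of "bdde" and "aebdca"
DP table:
           a    e    b    d    c    a
      0    0    0    0    0    0    0
  b   0    0    0    1    1    1    1
  d   0    0    0    1    2    2    2
  d   0    0    0    1    2    2    2
  e   0    0    1    1    2    2    2
LCS length = dp[4][6] = 2

2


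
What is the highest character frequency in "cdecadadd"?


Input: cdecadadd
Character counts:
  'a': 2
  'c': 2
  'd': 4
  'e': 1
Maximum frequency: 4

4


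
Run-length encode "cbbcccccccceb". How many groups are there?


Input: cbbcccccccceb
Scanning for consecutive runs:
  Group 1: 'c' x 1 (positions 0-0)
  Group 2: 'b' x 2 (positions 1-2)
  Group 3: 'c' x 8 (positions 3-10)
  Group 4: 'e' x 1 (positions 11-11)
  Group 5: 'b' x 1 (positions 12-12)
Total groups: 5

5


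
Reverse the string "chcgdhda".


Input: chcgdhda
Reading characters right to left:
  Position 7: 'a'
  Position 6: 'd'
  Position 5: 'h'
  Position 4: 'd'
  Position 3: 'g'
  Position 2: 'c'
  Position 1: 'h'
  Position 0: 'c'
Reversed: adhdgchc

adhdgchc


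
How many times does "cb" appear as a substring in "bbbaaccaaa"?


Searching for "cb" in "bbbaaccaaa"
Scanning each position:
  Position 0: "bb" => no
  Position 1: "bb" => no
  Position 2: "ba" => no
  Position 3: "aa" => no
  Position 4: "ac" => no
  Position 5: "cc" => no
  Position 6: "ca" => no
  Position 7: "aa" => no
  Position 8: "aa" => no
Total occurrences: 0

0


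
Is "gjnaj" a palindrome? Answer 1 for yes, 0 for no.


Input: gjnaj
Reversed: janjg
  Compare pos 0 ('g') with pos 4 ('j'): MISMATCH
  Compare pos 1 ('j') with pos 3 ('a'): MISMATCH
Result: not a palindrome

0


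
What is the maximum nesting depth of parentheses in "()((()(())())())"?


Input: "()((()(())())())"
Tracking depth:
  Position 0 '(': depth becomes 1
  Position 1 ')': depth becomes 0
  Position 2 '(': depth becomes 1
  Position 3 '(': depth becomes 2
  Position 4 '(': depth becomes 3
  Position 5 ')': depth becomes 2
  Position 6 '(': depth becomes 3
  Position 7 '(': depth becomes 4
  Position 8 ')': depth becomes 3
  Position 9 ')': depth becomes 2
  Position 10 '(': depth becomes 3
  Position 11 ')': depth becomes 2
  Position 12 ')': depth becomes 1
  Position 13 '(': depth becomes 2
  Position 14 ')': depth becomes 1
  Position 15 ')': depth becomes 0
Maximum depth reached: 4

4


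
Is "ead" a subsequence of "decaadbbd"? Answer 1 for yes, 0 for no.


Check if "ead" is a subsequence of "decaadbbd"
Greedy scan:
  Position 0 ('d'): no match needed
  Position 1 ('e'): matches sub[0] = 'e'
  Position 2 ('c'): no match needed
  Position 3 ('a'): matches sub[1] = 'a'
  Position 4 ('a'): no match needed
  Position 5 ('d'): matches sub[2] = 'd'
  Position 6 ('b'): no match needed
  Position 7 ('b'): no match needed
  Position 8 ('d'): no match needed
All 3 characters matched => is a subsequence

1


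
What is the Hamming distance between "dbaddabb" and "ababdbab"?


Comparing "dbaddabb" and "ababdbab" position by position:
  Position 0: 'd' vs 'a' => differ
  Position 1: 'b' vs 'b' => same
  Position 2: 'a' vs 'a' => same
  Position 3: 'd' vs 'b' => differ
  Position 4: 'd' vs 'd' => same
  Position 5: 'a' vs 'b' => differ
  Position 6: 'b' vs 'a' => differ
  Position 7: 'b' vs 'b' => same
Total differences (Hamming distance): 4

4


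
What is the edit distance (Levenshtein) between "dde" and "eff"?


Computing edit distance: "dde" -> "eff"
DP table:
           e    f    f
      0    1    2    3
  d   1    1    2    3
  d   2    2    2    3
  e   3    2    3    3
Edit distance = dp[3][3] = 3

3


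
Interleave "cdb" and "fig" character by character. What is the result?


Interleaving "cdb" and "fig":
  Position 0: 'c' from first, 'f' from second => "cf"
  Position 1: 'd' from first, 'i' from second => "di"
  Position 2: 'b' from first, 'g' from second => "bg"
Result: cfdibg

cfdibg


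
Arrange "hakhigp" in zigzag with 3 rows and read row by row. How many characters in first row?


Zigzag "hakhigp" into 3 rows:
Placing characters:
  'h' => row 0
  'a' => row 1
  'k' => row 2
  'h' => row 1
  'i' => row 0
  'g' => row 1
  'p' => row 2
Rows:
  Row 0: "hi"
  Row 1: "ahg"
  Row 2: "kp"
First row length: 2

2


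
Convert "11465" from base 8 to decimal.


Input: "11465" in base 8
Positional expansion:
  Digit '1' (value 1) x 8^4 = 4096
  Digit '1' (value 1) x 8^3 = 512
  Digit '4' (value 4) x 8^2 = 256
  Digit '6' (value 6) x 8^1 = 48
  Digit '5' (value 5) x 8^0 = 5
Sum = 4917

4917


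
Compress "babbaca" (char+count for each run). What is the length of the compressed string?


Input: babbaca
Runs:
  'b' x 1 => "b1"
  'a' x 1 => "a1"
  'b' x 2 => "b2"
  'a' x 1 => "a1"
  'c' x 1 => "c1"
  'a' x 1 => "a1"
Compressed: "b1a1b2a1c1a1"
Compressed length: 12

12


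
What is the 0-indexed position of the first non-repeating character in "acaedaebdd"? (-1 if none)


Input: acaedaebdd
Character frequencies:
  'a': 3
  'b': 1
  'c': 1
  'd': 3
  'e': 2
Scanning left to right for freq == 1:
  Position 0 ('a'): freq=3, skip
  Position 1 ('c'): unique! => answer = 1

1


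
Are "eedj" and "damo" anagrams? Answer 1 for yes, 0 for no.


Strings: "eedj", "damo"
Sorted first:  deej
Sorted second: admo
Differ at position 0: 'd' vs 'a' => not anagrams

0


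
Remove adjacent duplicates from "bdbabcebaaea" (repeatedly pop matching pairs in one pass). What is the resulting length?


Input: bdbabcebaaea
Stack-based adjacent duplicate removal:
  Read 'b': push. Stack: b
  Read 'd': push. Stack: bd
  Read 'b': push. Stack: bdb
  Read 'a': push. Stack: bdba
  Read 'b': push. Stack: bdbab
  Read 'c': push. Stack: bdbabc
  Read 'e': push. Stack: bdbabce
  Read 'b': push. Stack: bdbabceb
  Read 'a': push. Stack: bdbabceba
  Read 'a': matches stack top 'a' => pop. Stack: bdbabceb
  Read 'e': push. Stack: bdbabcebe
  Read 'a': push. Stack: bdbabcebea
Final stack: "bdbabcebea" (length 10)

10


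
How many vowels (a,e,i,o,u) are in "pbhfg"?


Input: pbhfg
Checking each character:
  'p' at position 0: consonant
  'b' at position 1: consonant
  'h' at position 2: consonant
  'f' at position 3: consonant
  'g' at position 4: consonant
Total vowels: 0

0


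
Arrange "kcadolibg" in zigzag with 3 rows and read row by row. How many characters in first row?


Zigzag "kcadolibg" into 3 rows:
Placing characters:
  'k' => row 0
  'c' => row 1
  'a' => row 2
  'd' => row 1
  'o' => row 0
  'l' => row 1
  'i' => row 2
  'b' => row 1
  'g' => row 0
Rows:
  Row 0: "kog"
  Row 1: "cdlb"
  Row 2: "ai"
First row length: 3

3


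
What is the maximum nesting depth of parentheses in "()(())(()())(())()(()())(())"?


Input: "()(())(()())(())()(()())(())"
Tracking depth:
  Position 0 '(': depth becomes 1
  Position 1 ')': depth becomes 0
  Position 2 '(': depth becomes 1
  Position 3 '(': depth becomes 2
  Position 4 ')': depth becomes 1
  Position 5 ')': depth becomes 0
  Position 6 '(': depth becomes 1
  Position 7 '(': depth becomes 2
  Position 8 ')': depth becomes 1
  Position 9 '(': depth becomes 2
  Position 10 ')': depth becomes 1
  Position 11 ')': depth becomes 0
  Position 12 '(': depth becomes 1
  Position 13 '(': depth becomes 2
  Position 14 ')': depth becomes 1
  Position 15 ')': depth becomes 0
  Position 16 '(': depth becomes 1
  Position 17 ')': depth becomes 0
  Position 18 '(': depth becomes 1
  Position 19 '(': depth becomes 2
  Position 20 ')': depth becomes 1
  Position 21 '(': depth becomes 2
  Position 22 ')': depth becomes 1
  Position 23 ')': depth becomes 0
  Position 24 '(': depth becomes 1
  Position 25 '(': depth becomes 2
  Position 26 ')': depth becomes 1
  Position 27 ')': depth becomes 0
Maximum depth reached: 2

2


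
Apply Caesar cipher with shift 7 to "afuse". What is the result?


Caesar cipher: shift "afuse" by 7
  'a' (pos 0) + 7 = pos 7 = 'h'
  'f' (pos 5) + 7 = pos 12 = 'm'
  'u' (pos 20) + 7 = pos 1 = 'b'
  's' (pos 18) + 7 = pos 25 = 'z'
  'e' (pos 4) + 7 = pos 11 = 'l'
Result: hmbzl

hmbzl


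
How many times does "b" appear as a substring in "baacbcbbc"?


Searching for "b" in "baacbcbbc"
Scanning each position:
  Position 0: "b" => MATCH
  Position 1: "a" => no
  Position 2: "a" => no
  Position 3: "c" => no
  Position 4: "b" => MATCH
  Position 5: "c" => no
  Position 6: "b" => MATCH
  Position 7: "b" => MATCH
  Position 8: "c" => no
Total occurrences: 4

4


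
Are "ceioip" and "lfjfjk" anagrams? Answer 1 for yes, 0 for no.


Strings: "ceioip", "lfjfjk"
Sorted first:  ceiiop
Sorted second: ffjjkl
Differ at position 0: 'c' vs 'f' => not anagrams

0


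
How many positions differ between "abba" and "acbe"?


Comparing "abba" and "acbe" position by position:
  Position 0: 'a' vs 'a' => same
  Position 1: 'b' vs 'c' => DIFFER
  Position 2: 'b' vs 'b' => same
  Position 3: 'a' vs 'e' => DIFFER
Positions that differ: 2

2


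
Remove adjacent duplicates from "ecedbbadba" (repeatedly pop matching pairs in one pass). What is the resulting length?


Input: ecedbbadba
Stack-based adjacent duplicate removal:
  Read 'e': push. Stack: e
  Read 'c': push. Stack: ec
  Read 'e': push. Stack: ece
  Read 'd': push. Stack: eced
  Read 'b': push. Stack: ecedb
  Read 'b': matches stack top 'b' => pop. Stack: eced
  Read 'a': push. Stack: eceda
  Read 'd': push. Stack: ecedad
  Read 'b': push. Stack: ecedadb
  Read 'a': push. Stack: ecedadba
Final stack: "ecedadba" (length 8)

8


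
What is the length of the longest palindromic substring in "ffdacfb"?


Input: "ffdacfb"
Checking substrings for palindromes:
  [0:2] "ff" (len 2) => palindrome
Longest palindromic substring: "ff" with length 2

2


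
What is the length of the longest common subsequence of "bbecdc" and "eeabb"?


LCS of "bbecdc" and "eeabb"
DP table:
           e    e    a    b    b
      0    0    0    0    0    0
  b   0    0    0    0    1    1
  b   0    0    0    0    1    2
  e   0    1    1    1    1    2
  c   0    1    1    1    1    2
  d   0    1    1    1    1    2
  c   0    1    1    1    1    2
LCS length = dp[6][5] = 2

2


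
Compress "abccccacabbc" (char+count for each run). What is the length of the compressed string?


Input: abccccacabbc
Runs:
  'a' x 1 => "a1"
  'b' x 1 => "b1"
  'c' x 4 => "c4"
  'a' x 1 => "a1"
  'c' x 1 => "c1"
  'a' x 1 => "a1"
  'b' x 2 => "b2"
  'c' x 1 => "c1"
Compressed: "a1b1c4a1c1a1b2c1"
Compressed length: 16

16


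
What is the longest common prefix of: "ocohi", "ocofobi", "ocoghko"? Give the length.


Words: ocohi, ocofobi, ocoghko
  Position 0: all 'o' => match
  Position 1: all 'c' => match
  Position 2: all 'o' => match
  Position 3: ('h', 'f', 'g') => mismatch, stop
LCP = "oco" (length 3)

3


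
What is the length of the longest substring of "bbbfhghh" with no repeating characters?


Input: "bbbfhghh"
Sliding window (track last position of each char):
  Position 0 ('b'): window [0,0] length 1 -- new best
  Position 1 ('b'): repeat (last at 0), move window start to 1
  Position 1 ('b'): window [1,1] length 1
  Position 2 ('b'): repeat (last at 1), move window start to 2
  Position 2 ('b'): window [2,2] length 1
  Position 3 ('f'): window [2,3] length 2 -- new best
  Position 4 ('h'): window [2,4] length 3 -- new best
  Position 5 ('g'): window [2,5] length 4 -- new best
  Position 6 ('h'): repeat (last at 4), move window start to 5
  Position 6 ('h'): window [5,6] length 2
  Position 7 ('h'): repeat (last at 6), move window start to 7
  Position 7 ('h'): window [7,7] length 1
Longest substring with no repeats: "bfhg" with length 4

4


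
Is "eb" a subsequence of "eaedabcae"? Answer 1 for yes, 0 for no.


Check if "eb" is a subsequence of "eaedabcae"
Greedy scan:
  Position 0 ('e'): matches sub[0] = 'e'
  Position 1 ('a'): no match needed
  Position 2 ('e'): no match needed
  Position 3 ('d'): no match needed
  Position 4 ('a'): no match needed
  Position 5 ('b'): matches sub[1] = 'b'
  Position 6 ('c'): no match needed
  Position 7 ('a'): no match needed
  Position 8 ('e'): no match needed
All 2 characters matched => is a subsequence

1


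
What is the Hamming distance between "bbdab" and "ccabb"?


Comparing "bbdab" and "ccabb" position by position:
  Position 0: 'b' vs 'c' => differ
  Position 1: 'b' vs 'c' => differ
  Position 2: 'd' vs 'a' => differ
  Position 3: 'a' vs 'b' => differ
  Position 4: 'b' vs 'b' => same
Total differences (Hamming distance): 4

4


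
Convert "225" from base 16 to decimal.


Input: "225" in base 16
Positional expansion:
  Digit '2' (value 2) x 16^2 = 512
  Digit '2' (value 2) x 16^1 = 32
  Digit '5' (value 5) x 16^0 = 5
Sum = 549

549


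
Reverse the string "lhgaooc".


Input: lhgaooc
Reading characters right to left:
  Position 6: 'c'
  Position 5: 'o'
  Position 4: 'o'
  Position 3: 'a'
  Position 2: 'g'
  Position 1: 'h'
  Position 0: 'l'
Reversed: cooaghl

cooaghl


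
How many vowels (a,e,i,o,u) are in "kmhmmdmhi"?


Input: kmhmmdmhi
Checking each character:
  'k' at position 0: consonant
  'm' at position 1: consonant
  'h' at position 2: consonant
  'm' at position 3: consonant
  'm' at position 4: consonant
  'd' at position 5: consonant
  'm' at position 6: consonant
  'h' at position 7: consonant
  'i' at position 8: vowel (running total: 1)
Total vowels: 1

1


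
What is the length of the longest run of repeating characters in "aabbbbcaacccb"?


Input: "aabbbbcaacccb"
Scanning for longest run:
  Position 1 ('a'): continues run of 'a', length=2
  Position 2 ('b'): new char, reset run to 1
  Position 3 ('b'): continues run of 'b', length=2
  Position 4 ('b'): continues run of 'b', length=3
  Position 5 ('b'): continues run of 'b', length=4
  Position 6 ('c'): new char, reset run to 1
  Position 7 ('a'): new char, reset run to 1
  Position 8 ('a'): continues run of 'a', length=2
  Position 9 ('c'): new char, reset run to 1
  Position 10 ('c'): continues run of 'c', length=2
  Position 11 ('c'): continues run of 'c', length=3
  Position 12 ('b'): new char, reset run to 1
Longest run: 'b' with length 4

4


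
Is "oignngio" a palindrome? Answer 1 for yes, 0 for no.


Input: oignngio
Reversed: oignngio
  Compare pos 0 ('o') with pos 7 ('o'): match
  Compare pos 1 ('i') with pos 6 ('i'): match
  Compare pos 2 ('g') with pos 5 ('g'): match
  Compare pos 3 ('n') with pos 4 ('n'): match
Result: palindrome

1


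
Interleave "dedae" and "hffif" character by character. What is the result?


Interleaving "dedae" and "hffif":
  Position 0: 'd' from first, 'h' from second => "dh"
  Position 1: 'e' from first, 'f' from second => "ef"
  Position 2: 'd' from first, 'f' from second => "df"
  Position 3: 'a' from first, 'i' from second => "ai"
  Position 4: 'e' from first, 'f' from second => "ef"
Result: dhefdfaief

dhefdfaief


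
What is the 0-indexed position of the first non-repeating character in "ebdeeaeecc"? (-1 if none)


Input: ebdeeaeecc
Character frequencies:
  'a': 1
  'b': 1
  'c': 2
  'd': 1
  'e': 5
Scanning left to right for freq == 1:
  Position 0 ('e'): freq=5, skip
  Position 1 ('b'): unique! => answer = 1

1


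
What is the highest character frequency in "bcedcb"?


Input: bcedcb
Character counts:
  'b': 2
  'c': 2
  'd': 1
  'e': 1
Maximum frequency: 2

2


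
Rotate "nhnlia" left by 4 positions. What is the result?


Input: "nhnlia", rotate left by 4
First 4 characters: "nhnl"
Remaining characters: "ia"
Concatenate remaining + first: "ia" + "nhnl" = "ianhnl"

ianhnl


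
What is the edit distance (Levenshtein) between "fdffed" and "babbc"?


Computing edit distance: "fdffed" -> "babbc"
DP table:
           b    a    b    b    c
      0    1    2    3    4    5
  f   1    1    2    3    4    5
  d   2    2    2    3    4    5
  f   3    3    3    3    4    5
  f   4    4    4    4    4    5
  e   5    5    5    5    5    5
  d   6    6    6    6    6    6
Edit distance = dp[6][5] = 6

6


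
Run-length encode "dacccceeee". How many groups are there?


Input: dacccceeee
Scanning for consecutive runs:
  Group 1: 'd' x 1 (positions 0-0)
  Group 2: 'a' x 1 (positions 1-1)
  Group 3: 'c' x 4 (positions 2-5)
  Group 4: 'e' x 4 (positions 6-9)
Total groups: 4

4


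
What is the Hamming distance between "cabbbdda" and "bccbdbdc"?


Comparing "cabbbdda" and "bccbdbdc" position by position:
  Position 0: 'c' vs 'b' => differ
  Position 1: 'a' vs 'c' => differ
  Position 2: 'b' vs 'c' => differ
  Position 3: 'b' vs 'b' => same
  Position 4: 'b' vs 'd' => differ
  Position 5: 'd' vs 'b' => differ
  Position 6: 'd' vs 'd' => same
  Position 7: 'a' vs 'c' => differ
Total differences (Hamming distance): 6

6


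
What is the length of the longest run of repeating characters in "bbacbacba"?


Input: "bbacbacba"
Scanning for longest run:
  Position 1 ('b'): continues run of 'b', length=2
  Position 2 ('a'): new char, reset run to 1
  Position 3 ('c'): new char, reset run to 1
  Position 4 ('b'): new char, reset run to 1
  Position 5 ('a'): new char, reset run to 1
  Position 6 ('c'): new char, reset run to 1
  Position 7 ('b'): new char, reset run to 1
  Position 8 ('a'): new char, reset run to 1
Longest run: 'b' with length 2

2


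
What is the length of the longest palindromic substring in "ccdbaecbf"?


Input: "ccdbaecbf"
Checking substrings for palindromes:
  [0:2] "cc" (len 2) => palindrome
Longest palindromic substring: "cc" with length 2

2


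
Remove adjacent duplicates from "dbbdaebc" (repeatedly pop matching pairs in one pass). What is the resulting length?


Input: dbbdaebc
Stack-based adjacent duplicate removal:
  Read 'd': push. Stack: d
  Read 'b': push. Stack: db
  Read 'b': matches stack top 'b' => pop. Stack: d
  Read 'd': matches stack top 'd' => pop. Stack: (empty)
  Read 'a': push. Stack: a
  Read 'e': push. Stack: ae
  Read 'b': push. Stack: aeb
  Read 'c': push. Stack: aebc
Final stack: "aebc" (length 4)

4


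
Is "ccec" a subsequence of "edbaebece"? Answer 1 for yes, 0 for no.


Check if "ccec" is a subsequence of "edbaebece"
Greedy scan:
  Position 0 ('e'): no match needed
  Position 1 ('d'): no match needed
  Position 2 ('b'): no match needed
  Position 3 ('a'): no match needed
  Position 4 ('e'): no match needed
  Position 5 ('b'): no match needed
  Position 6 ('e'): no match needed
  Position 7 ('c'): matches sub[0] = 'c'
  Position 8 ('e'): no match needed
Only matched 1/4 characters => not a subsequence

0


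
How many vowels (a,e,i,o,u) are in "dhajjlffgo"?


Input: dhajjlffgo
Checking each character:
  'd' at position 0: consonant
  'h' at position 1: consonant
  'a' at position 2: vowel (running total: 1)
  'j' at position 3: consonant
  'j' at position 4: consonant
  'l' at position 5: consonant
  'f' at position 6: consonant
  'f' at position 7: consonant
  'g' at position 8: consonant
  'o' at position 9: vowel (running total: 2)
Total vowels: 2

2


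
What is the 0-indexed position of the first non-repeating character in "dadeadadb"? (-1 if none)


Input: dadeadadb
Character frequencies:
  'a': 3
  'b': 1
  'd': 4
  'e': 1
Scanning left to right for freq == 1:
  Position 0 ('d'): freq=4, skip
  Position 1 ('a'): freq=3, skip
  Position 2 ('d'): freq=4, skip
  Position 3 ('e'): unique! => answer = 3

3


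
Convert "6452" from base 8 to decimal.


Input: "6452" in base 8
Positional expansion:
  Digit '6' (value 6) x 8^3 = 3072
  Digit '4' (value 4) x 8^2 = 256
  Digit '5' (value 5) x 8^1 = 40
  Digit '2' (value 2) x 8^0 = 2
Sum = 3370

3370


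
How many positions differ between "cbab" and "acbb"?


Comparing "cbab" and "acbb" position by position:
  Position 0: 'c' vs 'a' => DIFFER
  Position 1: 'b' vs 'c' => DIFFER
  Position 2: 'a' vs 'b' => DIFFER
  Position 3: 'b' vs 'b' => same
Positions that differ: 3

3
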